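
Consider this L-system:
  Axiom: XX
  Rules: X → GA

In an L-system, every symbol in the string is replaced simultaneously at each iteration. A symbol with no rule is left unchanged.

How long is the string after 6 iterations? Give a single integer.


Step 0: length = 2
Step 1: length = 4
Step 2: length = 4
Step 3: length = 4
Step 4: length = 4
Step 5: length = 4
Step 6: length = 4

Answer: 4


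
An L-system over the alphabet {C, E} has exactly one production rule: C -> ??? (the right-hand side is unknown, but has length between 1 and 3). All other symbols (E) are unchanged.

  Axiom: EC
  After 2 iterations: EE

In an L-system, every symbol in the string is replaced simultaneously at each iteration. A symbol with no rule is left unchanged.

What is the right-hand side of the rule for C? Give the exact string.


Answer: E

Derivation:
Trying C -> E:
  Step 0: EC
  Step 1: EE
  Step 2: EE
Matches the given result.


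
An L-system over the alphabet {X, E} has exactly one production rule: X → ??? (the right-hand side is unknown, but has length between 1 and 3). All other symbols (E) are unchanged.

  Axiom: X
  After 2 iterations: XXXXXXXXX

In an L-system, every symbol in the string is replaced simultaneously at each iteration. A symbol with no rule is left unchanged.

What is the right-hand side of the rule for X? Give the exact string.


Answer: XXX

Derivation:
Trying X → XXX:
  Step 0: X
  Step 1: XXX
  Step 2: XXXXXXXXX
Matches the given result.


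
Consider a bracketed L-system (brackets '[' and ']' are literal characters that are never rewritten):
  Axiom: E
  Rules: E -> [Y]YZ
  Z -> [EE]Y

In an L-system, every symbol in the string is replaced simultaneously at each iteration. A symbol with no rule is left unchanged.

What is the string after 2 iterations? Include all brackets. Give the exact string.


Step 0: E
Step 1: [Y]YZ
Step 2: [Y]Y[EE]Y

Answer: [Y]Y[EE]Y


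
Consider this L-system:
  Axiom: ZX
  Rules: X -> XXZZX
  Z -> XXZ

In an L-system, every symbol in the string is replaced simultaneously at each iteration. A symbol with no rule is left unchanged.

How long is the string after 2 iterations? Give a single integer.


Answer: 34

Derivation:
Step 0: length = 2
Step 1: length = 8
Step 2: length = 34


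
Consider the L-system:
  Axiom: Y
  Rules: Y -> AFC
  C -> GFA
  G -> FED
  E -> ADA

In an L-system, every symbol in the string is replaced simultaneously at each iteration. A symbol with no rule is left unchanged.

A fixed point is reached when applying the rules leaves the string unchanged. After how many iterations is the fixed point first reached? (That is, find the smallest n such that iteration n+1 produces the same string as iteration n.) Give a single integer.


Answer: 4

Derivation:
Step 0: Y
Step 1: AFC
Step 2: AFGFA
Step 3: AFFEDFA
Step 4: AFFADADFA
Step 5: AFFADADFA  (unchanged — fixed point at step 4)


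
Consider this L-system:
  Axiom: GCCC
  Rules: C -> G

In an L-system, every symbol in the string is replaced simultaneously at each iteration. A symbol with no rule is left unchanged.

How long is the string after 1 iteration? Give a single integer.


Answer: 4

Derivation:
Step 0: length = 4
Step 1: length = 4


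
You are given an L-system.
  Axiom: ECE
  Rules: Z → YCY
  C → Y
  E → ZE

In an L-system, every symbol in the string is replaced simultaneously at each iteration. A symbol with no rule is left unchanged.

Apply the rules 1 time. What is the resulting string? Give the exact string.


Step 0: ECE
Step 1: ZEYZE

Answer: ZEYZE


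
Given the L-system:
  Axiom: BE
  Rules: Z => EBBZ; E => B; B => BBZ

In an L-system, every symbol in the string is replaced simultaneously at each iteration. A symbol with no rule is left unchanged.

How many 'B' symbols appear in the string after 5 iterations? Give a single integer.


Step 0: BE  (1 'B')
Step 1: BBZB  (3 'B')
Step 2: BBZBBZEBBZBBZ  (8 'B')
Step 3: BBZBBZEBBZBBZBBZEBBZBBBZBBZEBBZBBZBBZEBBZ  (25 'B')
Step 4: BBZBBZEBBZBBZBBZEBBZBBBZBBZEBBZBBZBBZEBBZBBZBBZEBBZBBBZBBZEBBZBBZBBZBBZEBBZBBZBBZEBBZBBBZBBZEBBZBBZBBZEBBZBBZBBZEBBZBBBZBBZEBBZ  (78 'B')
Step 5: BBZBBZEBBZBBZBBZEBBZBBBZBBZEBBZBBZBBZEBBZBBZBBZEBBZBBBZBBZEBBZBBZBBZBBZEBBZBBZBBZEBBZBBBZBBZEBBZBBZBBZEBBZBBZBBZEBBZBBBZBBZEBBZBBZBBZEBBZBBZBBZEBBZBBBZBBZEBBZBBZBBZBBZEBBZBBZBBZEBBZBBBZBBZEBBZBBZBBZEBBZBBZBBZEBBZBBZBBZEBBZBBBZBBZEBBZBBZBBZEBBZBBZBBZEBBZBBBZBBZEBBZBBZBBZBBZEBBZBBZBBZEBBZBBBZBBZEBBZBBZBBZEBBZBBZBBZEBBZBBBZBBZEBBZBBZBBZEBBZBBZBBZEBBZBBBZBBZEBBZBBZBBZBBZEBBZBBZBBZEBBZBBBZBBZEBBZ  (242 'B')

Answer: 242


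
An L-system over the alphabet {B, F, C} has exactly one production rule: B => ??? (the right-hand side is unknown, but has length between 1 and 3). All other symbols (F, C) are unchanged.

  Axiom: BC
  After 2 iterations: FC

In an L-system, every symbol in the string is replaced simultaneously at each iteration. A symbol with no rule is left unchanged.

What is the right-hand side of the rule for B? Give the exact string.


Trying B => F:
  Step 0: BC
  Step 1: FC
  Step 2: FC
Matches the given result.

Answer: F


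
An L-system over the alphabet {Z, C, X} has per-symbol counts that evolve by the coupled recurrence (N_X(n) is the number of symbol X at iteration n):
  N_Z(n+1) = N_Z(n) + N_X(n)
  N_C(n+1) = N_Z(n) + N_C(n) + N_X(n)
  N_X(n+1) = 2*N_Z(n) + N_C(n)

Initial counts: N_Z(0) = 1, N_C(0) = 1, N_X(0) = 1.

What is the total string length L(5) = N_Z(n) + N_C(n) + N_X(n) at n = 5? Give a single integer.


Step 0: N_Z=1, N_C=1, N_X=1, L=3
Step 1: N_Z=2, N_C=3, N_X=3, L=8
Step 2: N_Z=5, N_C=8, N_X=7, L=20
Step 3: N_Z=12, N_C=20, N_X=18, L=50
Step 4: N_Z=30, N_C=50, N_X=44, L=124
Step 5: N_Z=74, N_C=124, N_X=110, L=308

Answer: 308


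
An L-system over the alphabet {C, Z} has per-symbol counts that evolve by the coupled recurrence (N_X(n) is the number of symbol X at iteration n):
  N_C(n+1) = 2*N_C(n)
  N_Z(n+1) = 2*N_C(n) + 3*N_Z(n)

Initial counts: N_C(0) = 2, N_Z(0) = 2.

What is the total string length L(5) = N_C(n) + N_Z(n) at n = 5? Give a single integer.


Answer: 1394

Derivation:
Step 0: N_C=2, N_Z=2, L=4
Step 1: N_C=4, N_Z=10, L=14
Step 2: N_C=8, N_Z=38, L=46
Step 3: N_C=16, N_Z=130, L=146
Step 4: N_C=32, N_Z=422, L=454
Step 5: N_C=64, N_Z=1330, L=1394


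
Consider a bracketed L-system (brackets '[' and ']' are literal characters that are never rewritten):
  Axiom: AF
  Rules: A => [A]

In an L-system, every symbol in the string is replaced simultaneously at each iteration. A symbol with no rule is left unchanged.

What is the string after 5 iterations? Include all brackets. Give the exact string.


Answer: [[[[[A]]]]]F

Derivation:
Step 0: AF
Step 1: [A]F
Step 2: [[A]]F
Step 3: [[[A]]]F
Step 4: [[[[A]]]]F
Step 5: [[[[[A]]]]]F


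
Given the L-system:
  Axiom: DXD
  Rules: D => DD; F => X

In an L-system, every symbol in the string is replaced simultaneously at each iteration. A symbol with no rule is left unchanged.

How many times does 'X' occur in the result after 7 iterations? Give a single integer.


Step 0: DXD  (1 'X')
Step 1: DDXDD  (1 'X')
Step 2: DDDDXDDDD  (1 'X')
Step 3: DDDDDDDDXDDDDDDDD  (1 'X')
Step 4: DDDDDDDDDDDDDDDDXDDDDDDDDDDDDDDDD  (1 'X')
Step 5: DDDDDDDDDDDDDDDDDDDDDDDDDDDDDDDDXDDDDDDDDDDDDDDDDDDDDDDDDDDDDDDDD  (1 'X')
Step 6: DDDDDDDDDDDDDDDDDDDDDDDDDDDDDDDDDDDDDDDDDDDDDDDDDDDDDDDDDDDDDDDDXDDDDDDDDDDDDDDDDDDDDDDDDDDDDDDDDDDDDDDDDDDDDDDDDDDDDDDDDDDDDDDDD  (1 'X')
Step 7: DDDDDDDDDDDDDDDDDDDDDDDDDDDDDDDDDDDDDDDDDDDDDDDDDDDDDDDDDDDDDDDDDDDDDDDDDDDDDDDDDDDDDDDDDDDDDDDDDDDDDDDDDDDDDDDDDDDDDDDDDDDDDDDDXDDDDDDDDDDDDDDDDDDDDDDDDDDDDDDDDDDDDDDDDDDDDDDDDDDDDDDDDDDDDDDDDDDDDDDDDDDDDDDDDDDDDDDDDDDDDDDDDDDDDDDDDDDDDDDDDDDDDDDDDDDDDDDDD  (1 'X')

Answer: 1


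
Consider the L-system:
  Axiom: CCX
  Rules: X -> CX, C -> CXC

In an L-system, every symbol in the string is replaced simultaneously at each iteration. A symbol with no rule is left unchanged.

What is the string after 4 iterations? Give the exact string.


Step 0: CCX
Step 1: CXCCXCCX
Step 2: CXCCXCXCCXCCXCXCCXCCX
Step 3: CXCCXCXCCXCCXCXCCXCXCCXCCXCXCCXCCXCXCCXCXCCXCCXCXCCXCCX
Step 4: CXCCXCXCCXCCXCXCCXCXCCXCCXCXCCXCCXCXCCXCXCCXCCXCXCCXCXCCXCCXCXCCXCCXCXCCXCXCCXCCXCXCCXCCXCXCCXCXCCXCCXCXCCXCXCCXCCXCXCCXCCXCXCCXCXCCXCCXCXCCXCCX

Answer: CXCCXCXCCXCCXCXCCXCXCCXCCXCXCCXCCXCXCCXCXCCXCCXCXCCXCXCCXCCXCXCCXCCXCXCCXCXCCXCCXCXCCXCCXCXCCXCXCCXCCXCXCCXCXCCXCCXCXCCXCCXCXCCXCXCCXCCXCXCCXCCX


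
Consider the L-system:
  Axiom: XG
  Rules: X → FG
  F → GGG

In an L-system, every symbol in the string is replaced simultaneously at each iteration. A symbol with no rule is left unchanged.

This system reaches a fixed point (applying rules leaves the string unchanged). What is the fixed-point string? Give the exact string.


Answer: GGGGG

Derivation:
Step 0: XG
Step 1: FGG
Step 2: GGGGG
Step 3: GGGGG  (unchanged — fixed point at step 2)


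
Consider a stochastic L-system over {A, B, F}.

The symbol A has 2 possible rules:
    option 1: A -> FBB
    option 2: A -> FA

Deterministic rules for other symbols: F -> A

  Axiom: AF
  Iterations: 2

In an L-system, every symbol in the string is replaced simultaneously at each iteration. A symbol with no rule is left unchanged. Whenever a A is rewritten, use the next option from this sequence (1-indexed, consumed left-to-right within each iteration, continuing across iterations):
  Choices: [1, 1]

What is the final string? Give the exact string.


Answer: ABBFBB

Derivation:
Step 0: AF
Step 1: FBBA  (used choices [1])
Step 2: ABBFBB  (used choices [1])


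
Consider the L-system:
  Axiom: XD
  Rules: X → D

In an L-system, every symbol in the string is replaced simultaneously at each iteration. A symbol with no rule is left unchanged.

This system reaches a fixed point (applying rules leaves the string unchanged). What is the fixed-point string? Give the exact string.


Answer: DD

Derivation:
Step 0: XD
Step 1: DD
Step 2: DD  (unchanged — fixed point at step 1)


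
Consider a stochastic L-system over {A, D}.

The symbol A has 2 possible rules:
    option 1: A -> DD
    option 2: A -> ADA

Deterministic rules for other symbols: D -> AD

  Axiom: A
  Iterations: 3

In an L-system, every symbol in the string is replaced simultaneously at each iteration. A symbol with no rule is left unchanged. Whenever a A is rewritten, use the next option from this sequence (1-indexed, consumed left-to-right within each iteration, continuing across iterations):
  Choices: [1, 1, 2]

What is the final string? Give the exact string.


Answer: DDADADAAD

Derivation:
Step 0: A
Step 1: DD  (used choices [1])
Step 2: ADAD  (used choices [])
Step 3: DDADADAAD  (used choices [1, 2])


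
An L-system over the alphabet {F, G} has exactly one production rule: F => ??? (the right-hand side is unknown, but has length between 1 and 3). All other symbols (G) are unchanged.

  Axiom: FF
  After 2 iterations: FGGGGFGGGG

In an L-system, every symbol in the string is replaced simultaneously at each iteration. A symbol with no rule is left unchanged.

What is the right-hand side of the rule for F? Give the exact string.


Trying F => FGG:
  Step 0: FF
  Step 1: FGGFGG
  Step 2: FGGGGFGGGG
Matches the given result.

Answer: FGG


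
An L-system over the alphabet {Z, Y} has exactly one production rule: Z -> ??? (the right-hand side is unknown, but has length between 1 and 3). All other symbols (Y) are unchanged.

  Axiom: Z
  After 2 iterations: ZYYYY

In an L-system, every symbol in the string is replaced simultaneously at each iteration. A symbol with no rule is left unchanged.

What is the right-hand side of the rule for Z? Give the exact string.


Trying Z -> ZYY:
  Step 0: Z
  Step 1: ZYY
  Step 2: ZYYYY
Matches the given result.

Answer: ZYY


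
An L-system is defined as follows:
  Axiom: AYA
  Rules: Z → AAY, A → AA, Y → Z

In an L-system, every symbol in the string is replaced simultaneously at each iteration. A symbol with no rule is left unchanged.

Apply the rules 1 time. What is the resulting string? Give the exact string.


Step 0: AYA
Step 1: AAZAA

Answer: AAZAA


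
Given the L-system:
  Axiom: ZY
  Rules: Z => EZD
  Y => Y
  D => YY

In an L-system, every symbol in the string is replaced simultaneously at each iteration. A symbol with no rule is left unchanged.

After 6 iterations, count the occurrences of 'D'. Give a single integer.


Step 0: ZY  (0 'D')
Step 1: EZDY  (1 'D')
Step 2: EEZDYYY  (1 'D')
Step 3: EEEZDYYYYY  (1 'D')
Step 4: EEEEZDYYYYYYY  (1 'D')
Step 5: EEEEEZDYYYYYYYYY  (1 'D')
Step 6: EEEEEEZDYYYYYYYYYYY  (1 'D')

Answer: 1


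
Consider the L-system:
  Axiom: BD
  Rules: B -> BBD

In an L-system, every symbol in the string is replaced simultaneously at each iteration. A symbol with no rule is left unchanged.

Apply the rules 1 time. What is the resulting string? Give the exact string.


Answer: BBDD

Derivation:
Step 0: BD
Step 1: BBDD


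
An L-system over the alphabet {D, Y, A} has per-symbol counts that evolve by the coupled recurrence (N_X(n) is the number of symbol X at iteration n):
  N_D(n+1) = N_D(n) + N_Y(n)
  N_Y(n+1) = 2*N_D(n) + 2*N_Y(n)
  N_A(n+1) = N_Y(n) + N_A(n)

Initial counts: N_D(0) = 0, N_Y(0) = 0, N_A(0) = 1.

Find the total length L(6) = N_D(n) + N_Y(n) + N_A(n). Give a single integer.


Answer: 1

Derivation:
Step 0: N_D=0, N_Y=0, N_A=1, L=1
Step 1: N_D=0, N_Y=0, N_A=1, L=1
Step 2: N_D=0, N_Y=0, N_A=1, L=1
Step 3: N_D=0, N_Y=0, N_A=1, L=1
Step 4: N_D=0, N_Y=0, N_A=1, L=1
Step 5: N_D=0, N_Y=0, N_A=1, L=1
Step 6: N_D=0, N_Y=0, N_A=1, L=1


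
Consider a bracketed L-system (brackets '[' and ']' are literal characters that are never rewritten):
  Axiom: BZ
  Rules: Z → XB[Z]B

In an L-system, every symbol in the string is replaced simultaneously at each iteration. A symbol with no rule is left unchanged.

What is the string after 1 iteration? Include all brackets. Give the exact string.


Answer: BXB[Z]B

Derivation:
Step 0: BZ
Step 1: BXB[Z]B


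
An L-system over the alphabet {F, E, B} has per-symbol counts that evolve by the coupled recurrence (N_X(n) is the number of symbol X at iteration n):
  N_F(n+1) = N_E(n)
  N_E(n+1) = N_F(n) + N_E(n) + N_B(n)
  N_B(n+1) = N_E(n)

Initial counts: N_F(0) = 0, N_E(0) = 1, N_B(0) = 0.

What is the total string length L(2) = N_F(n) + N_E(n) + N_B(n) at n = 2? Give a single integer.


Answer: 5

Derivation:
Step 0: N_F=0, N_E=1, N_B=0, L=1
Step 1: N_F=1, N_E=1, N_B=1, L=3
Step 2: N_F=1, N_E=3, N_B=1, L=5


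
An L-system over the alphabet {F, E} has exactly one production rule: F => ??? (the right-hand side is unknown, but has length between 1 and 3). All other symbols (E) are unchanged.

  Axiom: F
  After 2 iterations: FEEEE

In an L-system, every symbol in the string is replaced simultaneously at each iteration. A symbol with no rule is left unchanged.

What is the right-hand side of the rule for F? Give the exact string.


Answer: FEE

Derivation:
Trying F => FEE:
  Step 0: F
  Step 1: FEE
  Step 2: FEEEE
Matches the given result.


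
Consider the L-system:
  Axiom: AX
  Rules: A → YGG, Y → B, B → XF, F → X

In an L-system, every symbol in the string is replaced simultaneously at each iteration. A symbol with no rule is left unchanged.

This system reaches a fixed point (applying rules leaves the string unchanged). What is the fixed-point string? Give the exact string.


Answer: XXGGX

Derivation:
Step 0: AX
Step 1: YGGX
Step 2: BGGX
Step 3: XFGGX
Step 4: XXGGX
Step 5: XXGGX  (unchanged — fixed point at step 4)


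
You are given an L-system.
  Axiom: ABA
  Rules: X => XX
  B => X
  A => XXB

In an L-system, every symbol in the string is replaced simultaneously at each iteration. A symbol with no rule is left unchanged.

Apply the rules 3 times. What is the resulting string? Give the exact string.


Answer: XXXXXXXXXXXXXXXXXXXXXXXX

Derivation:
Step 0: ABA
Step 1: XXBXXXB
Step 2: XXXXXXXXXXXX
Step 3: XXXXXXXXXXXXXXXXXXXXXXXX


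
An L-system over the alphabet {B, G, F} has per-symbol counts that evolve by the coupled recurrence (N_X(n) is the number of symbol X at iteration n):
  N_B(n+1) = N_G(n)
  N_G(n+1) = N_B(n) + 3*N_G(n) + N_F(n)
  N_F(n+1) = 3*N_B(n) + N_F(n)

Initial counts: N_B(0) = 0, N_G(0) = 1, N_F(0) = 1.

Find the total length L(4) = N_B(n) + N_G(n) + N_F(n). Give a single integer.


Step 0: N_B=0, N_G=1, N_F=1, L=2
Step 1: N_B=1, N_G=4, N_F=1, L=6
Step 2: N_B=4, N_G=14, N_F=4, L=22
Step 3: N_B=14, N_G=50, N_F=16, L=80
Step 4: N_B=50, N_G=180, N_F=58, L=288

Answer: 288


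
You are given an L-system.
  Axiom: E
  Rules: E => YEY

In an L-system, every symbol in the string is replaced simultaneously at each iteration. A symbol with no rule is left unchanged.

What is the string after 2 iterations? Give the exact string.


Step 0: E
Step 1: YEY
Step 2: YYEYY

Answer: YYEYY


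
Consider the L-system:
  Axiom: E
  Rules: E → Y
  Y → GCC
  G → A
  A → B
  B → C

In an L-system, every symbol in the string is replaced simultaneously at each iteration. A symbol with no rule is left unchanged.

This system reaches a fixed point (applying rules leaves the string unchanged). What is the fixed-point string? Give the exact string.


Step 0: E
Step 1: Y
Step 2: GCC
Step 3: ACC
Step 4: BCC
Step 5: CCC
Step 6: CCC  (unchanged — fixed point at step 5)

Answer: CCC


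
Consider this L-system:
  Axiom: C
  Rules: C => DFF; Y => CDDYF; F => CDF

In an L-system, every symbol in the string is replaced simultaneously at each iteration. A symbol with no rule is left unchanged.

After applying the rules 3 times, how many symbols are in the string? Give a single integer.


Step 0: length = 1
Step 1: length = 3
Step 2: length = 7
Step 3: length = 15

Answer: 15


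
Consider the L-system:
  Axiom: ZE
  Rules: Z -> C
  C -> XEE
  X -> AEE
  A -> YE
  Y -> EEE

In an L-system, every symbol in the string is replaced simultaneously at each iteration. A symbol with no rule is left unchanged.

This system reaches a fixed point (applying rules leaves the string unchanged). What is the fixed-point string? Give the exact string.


Step 0: ZE
Step 1: CE
Step 2: XEEE
Step 3: AEEEEE
Step 4: YEEEEEE
Step 5: EEEEEEEEE
Step 6: EEEEEEEEE  (unchanged — fixed point at step 5)

Answer: EEEEEEEEE


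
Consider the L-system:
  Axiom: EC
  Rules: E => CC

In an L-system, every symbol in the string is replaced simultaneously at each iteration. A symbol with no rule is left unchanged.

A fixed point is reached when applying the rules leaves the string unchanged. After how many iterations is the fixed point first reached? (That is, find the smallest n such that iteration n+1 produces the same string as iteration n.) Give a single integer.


Answer: 1

Derivation:
Step 0: EC
Step 1: CCC
Step 2: CCC  (unchanged — fixed point at step 1)


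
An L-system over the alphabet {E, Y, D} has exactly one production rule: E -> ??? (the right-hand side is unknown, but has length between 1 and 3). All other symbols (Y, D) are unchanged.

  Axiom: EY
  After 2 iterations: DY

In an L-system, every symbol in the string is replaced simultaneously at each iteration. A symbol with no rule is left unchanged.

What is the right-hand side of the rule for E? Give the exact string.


Trying E -> D:
  Step 0: EY
  Step 1: DY
  Step 2: DY
Matches the given result.

Answer: D


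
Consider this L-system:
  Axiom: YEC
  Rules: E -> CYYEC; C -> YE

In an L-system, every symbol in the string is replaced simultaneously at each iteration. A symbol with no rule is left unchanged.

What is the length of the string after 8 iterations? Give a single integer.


Step 0: length = 3
Step 1: length = 8
Step 2: length = 18
Step 3: length = 38
Step 4: length = 78
Step 5: length = 158
Step 6: length = 318
Step 7: length = 638
Step 8: length = 1278

Answer: 1278


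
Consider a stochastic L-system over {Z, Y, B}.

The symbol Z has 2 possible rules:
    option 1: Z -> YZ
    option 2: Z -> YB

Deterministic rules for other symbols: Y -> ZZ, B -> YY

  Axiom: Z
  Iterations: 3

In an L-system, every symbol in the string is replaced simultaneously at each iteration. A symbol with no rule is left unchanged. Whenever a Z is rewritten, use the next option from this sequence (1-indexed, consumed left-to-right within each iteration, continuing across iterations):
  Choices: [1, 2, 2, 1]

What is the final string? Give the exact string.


Answer: YBYZZZYY

Derivation:
Step 0: Z
Step 1: YZ  (used choices [1])
Step 2: ZZYB  (used choices [2])
Step 3: YBYZZZYY  (used choices [2, 1])


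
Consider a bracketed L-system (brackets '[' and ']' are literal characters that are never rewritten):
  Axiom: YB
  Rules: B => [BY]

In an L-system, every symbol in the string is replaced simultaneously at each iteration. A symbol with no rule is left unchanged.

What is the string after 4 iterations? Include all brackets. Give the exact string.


Step 0: YB
Step 1: Y[BY]
Step 2: Y[[BY]Y]
Step 3: Y[[[BY]Y]Y]
Step 4: Y[[[[BY]Y]Y]Y]

Answer: Y[[[[BY]Y]Y]Y]


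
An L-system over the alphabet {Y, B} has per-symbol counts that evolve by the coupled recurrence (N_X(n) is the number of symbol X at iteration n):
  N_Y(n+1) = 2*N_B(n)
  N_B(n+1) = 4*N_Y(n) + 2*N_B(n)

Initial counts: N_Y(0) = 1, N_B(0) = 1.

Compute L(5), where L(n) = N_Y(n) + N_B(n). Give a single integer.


Step 0: N_Y=1, N_B=1, L=2
Step 1: N_Y=2, N_B=6, L=8
Step 2: N_Y=12, N_B=20, L=32
Step 3: N_Y=40, N_B=88, L=128
Step 4: N_Y=176, N_B=336, L=512
Step 5: N_Y=672, N_B=1376, L=2048

Answer: 2048


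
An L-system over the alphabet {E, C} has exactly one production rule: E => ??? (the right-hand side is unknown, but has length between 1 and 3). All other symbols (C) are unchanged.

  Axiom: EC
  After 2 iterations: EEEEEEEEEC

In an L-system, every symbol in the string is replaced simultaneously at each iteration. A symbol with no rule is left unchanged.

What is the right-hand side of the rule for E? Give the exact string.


Trying E => EEE:
  Step 0: EC
  Step 1: EEEC
  Step 2: EEEEEEEEEC
Matches the given result.

Answer: EEE


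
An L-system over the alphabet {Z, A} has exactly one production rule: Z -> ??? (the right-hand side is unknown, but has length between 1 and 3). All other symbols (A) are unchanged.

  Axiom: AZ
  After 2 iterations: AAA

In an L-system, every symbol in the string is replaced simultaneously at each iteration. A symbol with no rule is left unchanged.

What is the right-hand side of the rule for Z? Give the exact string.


Answer: AA

Derivation:
Trying Z -> AA:
  Step 0: AZ
  Step 1: AAA
  Step 2: AAA
Matches the given result.


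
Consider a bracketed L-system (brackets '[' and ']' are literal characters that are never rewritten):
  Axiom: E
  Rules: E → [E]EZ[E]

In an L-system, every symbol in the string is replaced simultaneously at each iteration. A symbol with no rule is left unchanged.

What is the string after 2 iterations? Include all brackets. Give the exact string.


Step 0: E
Step 1: [E]EZ[E]
Step 2: [[E]EZ[E]][E]EZ[E]Z[[E]EZ[E]]

Answer: [[E]EZ[E]][E]EZ[E]Z[[E]EZ[E]]


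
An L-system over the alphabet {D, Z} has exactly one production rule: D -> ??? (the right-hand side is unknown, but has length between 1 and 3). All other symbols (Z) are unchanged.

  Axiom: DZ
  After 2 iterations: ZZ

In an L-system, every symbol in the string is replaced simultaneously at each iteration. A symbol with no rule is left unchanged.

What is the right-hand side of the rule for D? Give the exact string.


Trying D -> Z:
  Step 0: DZ
  Step 1: ZZ
  Step 2: ZZ
Matches the given result.

Answer: Z


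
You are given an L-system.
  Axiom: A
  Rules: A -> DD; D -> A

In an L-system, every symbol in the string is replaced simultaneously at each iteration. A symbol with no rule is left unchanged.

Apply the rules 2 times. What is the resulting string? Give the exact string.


Answer: AA

Derivation:
Step 0: A
Step 1: DD
Step 2: AA


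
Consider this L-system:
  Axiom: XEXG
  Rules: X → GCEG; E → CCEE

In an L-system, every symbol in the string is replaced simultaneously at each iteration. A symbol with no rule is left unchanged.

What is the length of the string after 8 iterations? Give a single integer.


Answer: 1537

Derivation:
Step 0: length = 4
Step 1: length = 13
Step 2: length = 25
Step 3: length = 49
Step 4: length = 97
Step 5: length = 193
Step 6: length = 385
Step 7: length = 769
Step 8: length = 1537


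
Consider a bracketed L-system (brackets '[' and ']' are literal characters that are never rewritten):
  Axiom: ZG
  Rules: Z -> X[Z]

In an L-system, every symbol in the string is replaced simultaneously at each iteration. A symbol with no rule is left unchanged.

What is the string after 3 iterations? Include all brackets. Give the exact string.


Answer: X[X[X[Z]]]G

Derivation:
Step 0: ZG
Step 1: X[Z]G
Step 2: X[X[Z]]G
Step 3: X[X[X[Z]]]G


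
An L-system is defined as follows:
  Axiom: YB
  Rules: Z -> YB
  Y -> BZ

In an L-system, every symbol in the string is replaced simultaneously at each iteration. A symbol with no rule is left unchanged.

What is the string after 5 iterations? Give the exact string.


Answer: BBBZBBB

Derivation:
Step 0: YB
Step 1: BZB
Step 2: BYBB
Step 3: BBZBB
Step 4: BBYBBB
Step 5: BBBZBBB


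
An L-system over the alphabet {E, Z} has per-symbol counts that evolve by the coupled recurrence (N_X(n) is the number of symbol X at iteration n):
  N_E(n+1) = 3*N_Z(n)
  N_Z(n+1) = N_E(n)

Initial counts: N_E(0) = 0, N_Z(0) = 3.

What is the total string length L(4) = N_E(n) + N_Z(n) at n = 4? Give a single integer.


Step 0: N_E=0, N_Z=3, L=3
Step 1: N_E=9, N_Z=0, L=9
Step 2: N_E=0, N_Z=9, L=9
Step 3: N_E=27, N_Z=0, L=27
Step 4: N_E=0, N_Z=27, L=27

Answer: 27


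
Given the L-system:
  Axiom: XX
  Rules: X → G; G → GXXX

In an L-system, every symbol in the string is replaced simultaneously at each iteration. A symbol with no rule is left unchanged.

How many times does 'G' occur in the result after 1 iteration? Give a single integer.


Answer: 2

Derivation:
Step 0: XX  (0 'G')
Step 1: GG  (2 'G')


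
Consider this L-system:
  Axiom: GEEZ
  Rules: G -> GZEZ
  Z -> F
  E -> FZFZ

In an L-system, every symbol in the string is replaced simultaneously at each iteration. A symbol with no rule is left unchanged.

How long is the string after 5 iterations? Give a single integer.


Answer: 37

Derivation:
Step 0: length = 4
Step 1: length = 13
Step 2: length = 19
Step 3: length = 25
Step 4: length = 31
Step 5: length = 37


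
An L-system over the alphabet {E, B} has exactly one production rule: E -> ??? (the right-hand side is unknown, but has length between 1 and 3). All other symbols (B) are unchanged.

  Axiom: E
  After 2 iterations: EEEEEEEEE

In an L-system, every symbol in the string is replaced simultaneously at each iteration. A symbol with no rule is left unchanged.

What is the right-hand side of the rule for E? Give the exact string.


Trying E -> EEE:
  Step 0: E
  Step 1: EEE
  Step 2: EEEEEEEEE
Matches the given result.

Answer: EEE


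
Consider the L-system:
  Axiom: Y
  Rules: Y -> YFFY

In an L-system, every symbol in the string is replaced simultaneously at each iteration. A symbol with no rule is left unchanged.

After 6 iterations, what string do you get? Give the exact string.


Step 0: Y
Step 1: YFFY
Step 2: YFFYFFYFFY
Step 3: YFFYFFYFFYFFYFFYFFYFFY
Step 4: YFFYFFYFFYFFYFFYFFYFFYFFYFFYFFYFFYFFYFFYFFYFFY
Step 5: YFFYFFYFFYFFYFFYFFYFFYFFYFFYFFYFFYFFYFFYFFYFFYFFYFFYFFYFFYFFYFFYFFYFFYFFYFFYFFYFFYFFYFFYFFYFFY
Step 6: YFFYFFYFFYFFYFFYFFYFFYFFYFFYFFYFFYFFYFFYFFYFFYFFYFFYFFYFFYFFYFFYFFYFFYFFYFFYFFYFFYFFYFFYFFYFFYFFYFFYFFYFFYFFYFFYFFYFFYFFYFFYFFYFFYFFYFFYFFYFFYFFYFFYFFYFFYFFYFFYFFYFFYFFYFFYFFYFFYFFYFFYFFYFFY

Answer: YFFYFFYFFYFFYFFYFFYFFYFFYFFYFFYFFYFFYFFYFFYFFYFFYFFYFFYFFYFFYFFYFFYFFYFFYFFYFFYFFYFFYFFYFFYFFYFFYFFYFFYFFYFFYFFYFFYFFYFFYFFYFFYFFYFFYFFYFFYFFYFFYFFYFFYFFYFFYFFYFFYFFYFFYFFYFFYFFYFFYFFYFFYFFY


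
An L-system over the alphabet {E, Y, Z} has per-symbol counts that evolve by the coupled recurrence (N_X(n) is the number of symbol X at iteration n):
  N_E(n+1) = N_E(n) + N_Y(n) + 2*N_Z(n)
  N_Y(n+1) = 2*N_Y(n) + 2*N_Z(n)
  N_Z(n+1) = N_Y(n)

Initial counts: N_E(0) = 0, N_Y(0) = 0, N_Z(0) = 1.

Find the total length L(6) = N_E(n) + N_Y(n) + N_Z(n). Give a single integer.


Answer: 568

Derivation:
Step 0: N_E=0, N_Y=0, N_Z=1, L=1
Step 1: N_E=2, N_Y=2, N_Z=0, L=4
Step 2: N_E=4, N_Y=4, N_Z=2, L=10
Step 3: N_E=12, N_Y=12, N_Z=4, L=28
Step 4: N_E=32, N_Y=32, N_Z=12, L=76
Step 5: N_E=88, N_Y=88, N_Z=32, L=208
Step 6: N_E=240, N_Y=240, N_Z=88, L=568


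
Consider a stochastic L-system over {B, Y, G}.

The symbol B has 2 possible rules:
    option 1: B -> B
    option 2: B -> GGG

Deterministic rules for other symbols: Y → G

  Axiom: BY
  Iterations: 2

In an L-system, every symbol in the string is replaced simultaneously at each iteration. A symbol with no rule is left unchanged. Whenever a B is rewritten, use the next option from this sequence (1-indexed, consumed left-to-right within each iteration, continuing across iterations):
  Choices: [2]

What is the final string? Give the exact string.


Step 0: BY
Step 1: GGGG  (used choices [2])
Step 2: GGGG  (used choices [])

Answer: GGGG


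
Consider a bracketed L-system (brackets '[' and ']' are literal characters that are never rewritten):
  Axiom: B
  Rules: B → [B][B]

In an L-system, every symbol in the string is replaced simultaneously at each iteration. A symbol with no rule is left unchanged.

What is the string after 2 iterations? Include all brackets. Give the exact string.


Answer: [[B][B]][[B][B]]

Derivation:
Step 0: B
Step 1: [B][B]
Step 2: [[B][B]][[B][B]]


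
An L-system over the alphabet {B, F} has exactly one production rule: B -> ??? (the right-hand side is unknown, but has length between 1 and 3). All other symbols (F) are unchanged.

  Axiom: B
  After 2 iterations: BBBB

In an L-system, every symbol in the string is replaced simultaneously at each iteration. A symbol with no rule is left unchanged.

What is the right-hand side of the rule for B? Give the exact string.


Trying B -> BB:
  Step 0: B
  Step 1: BB
  Step 2: BBBB
Matches the given result.

Answer: BB


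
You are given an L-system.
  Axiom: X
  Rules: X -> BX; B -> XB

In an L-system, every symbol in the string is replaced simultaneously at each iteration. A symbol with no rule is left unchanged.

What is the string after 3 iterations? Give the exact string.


Step 0: X
Step 1: BX
Step 2: XBBX
Step 3: BXXBXBBX

Answer: BXXBXBBX


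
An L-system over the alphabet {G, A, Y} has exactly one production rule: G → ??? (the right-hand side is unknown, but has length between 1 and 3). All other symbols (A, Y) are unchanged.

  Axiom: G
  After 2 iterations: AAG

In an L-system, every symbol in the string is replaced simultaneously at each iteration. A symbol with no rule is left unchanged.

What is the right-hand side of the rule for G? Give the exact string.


Trying G → AG:
  Step 0: G
  Step 1: AG
  Step 2: AAG
Matches the given result.

Answer: AG


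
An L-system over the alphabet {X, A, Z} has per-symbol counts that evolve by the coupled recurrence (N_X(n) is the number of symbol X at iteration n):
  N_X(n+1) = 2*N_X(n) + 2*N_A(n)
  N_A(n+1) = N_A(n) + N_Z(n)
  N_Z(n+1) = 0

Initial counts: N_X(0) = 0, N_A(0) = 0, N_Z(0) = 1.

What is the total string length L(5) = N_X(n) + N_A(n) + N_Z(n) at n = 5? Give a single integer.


Step 0: N_X=0, N_A=0, N_Z=1, L=1
Step 1: N_X=0, N_A=1, N_Z=0, L=1
Step 2: N_X=2, N_A=1, N_Z=0, L=3
Step 3: N_X=6, N_A=1, N_Z=0, L=7
Step 4: N_X=14, N_A=1, N_Z=0, L=15
Step 5: N_X=30, N_A=1, N_Z=0, L=31

Answer: 31


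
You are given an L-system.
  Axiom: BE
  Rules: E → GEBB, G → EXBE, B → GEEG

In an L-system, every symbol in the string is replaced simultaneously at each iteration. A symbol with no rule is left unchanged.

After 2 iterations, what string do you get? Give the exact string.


Answer: EXBEGEBBGEBBEXBEEXBEGEBBGEEGGEEG

Derivation:
Step 0: BE
Step 1: GEEGGEBB
Step 2: EXBEGEBBGEBBEXBEEXBEGEBBGEEGGEEG


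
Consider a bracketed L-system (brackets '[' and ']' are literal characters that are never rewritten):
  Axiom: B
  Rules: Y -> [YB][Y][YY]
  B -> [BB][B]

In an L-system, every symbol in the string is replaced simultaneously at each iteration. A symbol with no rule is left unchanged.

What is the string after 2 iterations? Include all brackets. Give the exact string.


Answer: [[BB][B][BB][B]][[BB][B]]

Derivation:
Step 0: B
Step 1: [BB][B]
Step 2: [[BB][B][BB][B]][[BB][B]]


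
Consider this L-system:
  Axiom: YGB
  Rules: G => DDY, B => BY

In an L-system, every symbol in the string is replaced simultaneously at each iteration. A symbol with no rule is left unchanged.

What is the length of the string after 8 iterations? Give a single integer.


Answer: 13

Derivation:
Step 0: length = 3
Step 1: length = 6
Step 2: length = 7
Step 3: length = 8
Step 4: length = 9
Step 5: length = 10
Step 6: length = 11
Step 7: length = 12
Step 8: length = 13


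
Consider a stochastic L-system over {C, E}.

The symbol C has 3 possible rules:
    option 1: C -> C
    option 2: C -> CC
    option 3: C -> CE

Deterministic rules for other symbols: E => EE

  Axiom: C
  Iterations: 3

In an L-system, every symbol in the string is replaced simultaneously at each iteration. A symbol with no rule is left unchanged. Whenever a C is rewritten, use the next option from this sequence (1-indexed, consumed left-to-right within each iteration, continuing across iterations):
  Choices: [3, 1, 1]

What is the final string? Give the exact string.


Step 0: C
Step 1: CE  (used choices [3])
Step 2: CEE  (used choices [1])
Step 3: CEEEE  (used choices [1])

Answer: CEEEE


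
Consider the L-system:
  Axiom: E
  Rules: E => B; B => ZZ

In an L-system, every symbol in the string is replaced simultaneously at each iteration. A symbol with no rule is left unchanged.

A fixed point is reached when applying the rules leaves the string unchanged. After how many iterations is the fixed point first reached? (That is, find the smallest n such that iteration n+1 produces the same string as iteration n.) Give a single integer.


Answer: 2

Derivation:
Step 0: E
Step 1: B
Step 2: ZZ
Step 3: ZZ  (unchanged — fixed point at step 2)


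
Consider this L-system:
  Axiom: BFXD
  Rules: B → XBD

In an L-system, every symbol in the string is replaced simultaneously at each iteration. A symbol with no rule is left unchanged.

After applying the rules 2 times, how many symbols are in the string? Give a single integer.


Answer: 8

Derivation:
Step 0: length = 4
Step 1: length = 6
Step 2: length = 8


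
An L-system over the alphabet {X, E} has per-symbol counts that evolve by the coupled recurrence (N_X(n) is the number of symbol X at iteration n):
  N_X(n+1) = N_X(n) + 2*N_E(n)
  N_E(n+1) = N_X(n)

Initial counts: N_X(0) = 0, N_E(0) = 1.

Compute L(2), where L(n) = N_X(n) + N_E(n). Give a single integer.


Step 0: N_X=0, N_E=1, L=1
Step 1: N_X=2, N_E=0, L=2
Step 2: N_X=2, N_E=2, L=4

Answer: 4


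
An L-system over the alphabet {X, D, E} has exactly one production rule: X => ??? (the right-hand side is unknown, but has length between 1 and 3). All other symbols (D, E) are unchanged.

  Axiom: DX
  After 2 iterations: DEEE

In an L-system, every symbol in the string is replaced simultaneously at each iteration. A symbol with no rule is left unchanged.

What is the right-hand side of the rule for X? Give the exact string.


Trying X => EEE:
  Step 0: DX
  Step 1: DEEE
  Step 2: DEEE
Matches the given result.

Answer: EEE


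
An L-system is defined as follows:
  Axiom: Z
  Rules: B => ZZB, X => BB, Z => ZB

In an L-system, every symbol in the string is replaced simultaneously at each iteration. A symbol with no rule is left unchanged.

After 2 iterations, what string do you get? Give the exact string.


Answer: ZBZZB

Derivation:
Step 0: Z
Step 1: ZB
Step 2: ZBZZB


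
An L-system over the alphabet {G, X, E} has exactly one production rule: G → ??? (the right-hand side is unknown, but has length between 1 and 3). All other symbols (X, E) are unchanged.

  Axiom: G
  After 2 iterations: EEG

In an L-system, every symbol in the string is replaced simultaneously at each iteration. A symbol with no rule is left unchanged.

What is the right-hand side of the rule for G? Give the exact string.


Trying G → EG:
  Step 0: G
  Step 1: EG
  Step 2: EEG
Matches the given result.

Answer: EG


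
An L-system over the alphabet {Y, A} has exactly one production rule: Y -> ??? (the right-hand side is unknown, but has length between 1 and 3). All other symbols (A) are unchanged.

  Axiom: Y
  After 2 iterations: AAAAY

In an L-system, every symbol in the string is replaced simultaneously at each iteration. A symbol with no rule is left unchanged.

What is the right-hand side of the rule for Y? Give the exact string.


Answer: AAY

Derivation:
Trying Y -> AAY:
  Step 0: Y
  Step 1: AAY
  Step 2: AAAAY
Matches the given result.


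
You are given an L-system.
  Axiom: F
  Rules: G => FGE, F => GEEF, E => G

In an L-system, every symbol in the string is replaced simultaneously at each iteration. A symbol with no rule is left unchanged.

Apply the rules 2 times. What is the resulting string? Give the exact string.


Step 0: F
Step 1: GEEF
Step 2: FGEGGGEEF

Answer: FGEGGGEEF


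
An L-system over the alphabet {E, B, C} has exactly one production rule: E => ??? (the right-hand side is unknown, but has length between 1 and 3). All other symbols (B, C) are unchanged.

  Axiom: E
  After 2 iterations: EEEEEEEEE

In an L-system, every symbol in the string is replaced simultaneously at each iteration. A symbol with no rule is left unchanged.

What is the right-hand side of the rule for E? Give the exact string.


Answer: EEE

Derivation:
Trying E => EEE:
  Step 0: E
  Step 1: EEE
  Step 2: EEEEEEEEE
Matches the given result.


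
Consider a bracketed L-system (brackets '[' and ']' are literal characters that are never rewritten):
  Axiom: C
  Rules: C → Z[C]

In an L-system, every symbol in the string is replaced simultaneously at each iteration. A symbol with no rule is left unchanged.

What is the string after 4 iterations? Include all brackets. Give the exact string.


Step 0: C
Step 1: Z[C]
Step 2: Z[Z[C]]
Step 3: Z[Z[Z[C]]]
Step 4: Z[Z[Z[Z[C]]]]

Answer: Z[Z[Z[Z[C]]]]


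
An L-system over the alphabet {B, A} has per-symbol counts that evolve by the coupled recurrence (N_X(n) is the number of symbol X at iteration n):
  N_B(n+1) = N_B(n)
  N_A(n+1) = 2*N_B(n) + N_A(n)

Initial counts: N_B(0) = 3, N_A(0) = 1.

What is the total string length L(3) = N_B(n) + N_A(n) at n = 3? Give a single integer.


Answer: 22

Derivation:
Step 0: N_B=3, N_A=1, L=4
Step 1: N_B=3, N_A=7, L=10
Step 2: N_B=3, N_A=13, L=16
Step 3: N_B=3, N_A=19, L=22


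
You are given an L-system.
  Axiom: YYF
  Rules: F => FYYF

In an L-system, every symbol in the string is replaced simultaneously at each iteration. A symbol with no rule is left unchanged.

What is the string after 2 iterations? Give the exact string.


Step 0: YYF
Step 1: YYFYYF
Step 2: YYFYYFYYFYYF

Answer: YYFYYFYYFYYF


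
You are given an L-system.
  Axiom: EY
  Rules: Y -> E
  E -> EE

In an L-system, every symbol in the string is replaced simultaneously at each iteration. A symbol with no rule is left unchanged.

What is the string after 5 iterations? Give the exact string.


Step 0: EY
Step 1: EEE
Step 2: EEEEEE
Step 3: EEEEEEEEEEEE
Step 4: EEEEEEEEEEEEEEEEEEEEEEEE
Step 5: EEEEEEEEEEEEEEEEEEEEEEEEEEEEEEEEEEEEEEEEEEEEEEEE

Answer: EEEEEEEEEEEEEEEEEEEEEEEEEEEEEEEEEEEEEEEEEEEEEEEE


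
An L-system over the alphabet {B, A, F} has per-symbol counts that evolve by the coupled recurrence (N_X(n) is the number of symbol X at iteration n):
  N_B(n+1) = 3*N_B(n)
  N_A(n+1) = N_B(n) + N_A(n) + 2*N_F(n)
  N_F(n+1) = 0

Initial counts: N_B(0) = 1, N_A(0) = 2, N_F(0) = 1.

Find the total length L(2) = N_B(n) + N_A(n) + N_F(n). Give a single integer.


Answer: 17

Derivation:
Step 0: N_B=1, N_A=2, N_F=1, L=4
Step 1: N_B=3, N_A=5, N_F=0, L=8
Step 2: N_B=9, N_A=8, N_F=0, L=17
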